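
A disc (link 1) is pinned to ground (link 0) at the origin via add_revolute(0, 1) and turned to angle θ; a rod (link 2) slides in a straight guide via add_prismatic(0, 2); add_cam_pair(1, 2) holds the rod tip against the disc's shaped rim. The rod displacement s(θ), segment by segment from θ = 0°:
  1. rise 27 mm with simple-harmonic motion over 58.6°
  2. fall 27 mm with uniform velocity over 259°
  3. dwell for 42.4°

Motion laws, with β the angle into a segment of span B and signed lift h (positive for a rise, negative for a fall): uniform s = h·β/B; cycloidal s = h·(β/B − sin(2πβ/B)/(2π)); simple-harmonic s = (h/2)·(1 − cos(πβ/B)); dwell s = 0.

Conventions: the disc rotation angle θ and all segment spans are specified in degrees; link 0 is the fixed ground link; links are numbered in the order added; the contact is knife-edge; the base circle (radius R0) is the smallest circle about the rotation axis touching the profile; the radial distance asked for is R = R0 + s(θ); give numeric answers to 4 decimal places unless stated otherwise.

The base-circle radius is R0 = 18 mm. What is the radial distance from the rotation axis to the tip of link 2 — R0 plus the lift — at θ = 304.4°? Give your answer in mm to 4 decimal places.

segment 1 (0° to 58.6°, simple-harmonic, h = 27) is passed completely: s = 0.0000 + (27) = 27.0000
θ = 304.4° falls in segment 2 (58.6° to 317.6°, uniform, h = -27): β = 304.4 − 58.6 = 245.8°, B = 259°; Δs = -27·245.8/259 = -25.6239; s = 27.0000 − 25.6239 = 1.3761
R = R0 + s = 18 + 1.3761 = 19.3761

19.3761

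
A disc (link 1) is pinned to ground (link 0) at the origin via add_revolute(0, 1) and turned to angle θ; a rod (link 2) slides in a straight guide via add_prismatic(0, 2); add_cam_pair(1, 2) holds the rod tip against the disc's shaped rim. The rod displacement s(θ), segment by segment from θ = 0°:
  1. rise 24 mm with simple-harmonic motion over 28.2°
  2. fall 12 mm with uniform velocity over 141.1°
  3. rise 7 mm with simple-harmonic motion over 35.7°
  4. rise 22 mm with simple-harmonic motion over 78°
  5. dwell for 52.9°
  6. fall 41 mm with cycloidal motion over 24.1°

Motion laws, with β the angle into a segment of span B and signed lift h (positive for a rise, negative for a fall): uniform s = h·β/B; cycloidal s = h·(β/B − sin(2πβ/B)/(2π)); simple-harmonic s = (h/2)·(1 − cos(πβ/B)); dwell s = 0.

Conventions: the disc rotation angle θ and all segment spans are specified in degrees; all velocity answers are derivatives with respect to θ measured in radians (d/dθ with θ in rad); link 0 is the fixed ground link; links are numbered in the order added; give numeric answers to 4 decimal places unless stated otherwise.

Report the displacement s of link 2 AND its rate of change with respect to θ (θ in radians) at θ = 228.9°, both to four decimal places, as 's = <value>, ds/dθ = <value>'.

segment 1 (0° to 28.2°, simple-harmonic, h = 24) is passed completely: s = 0.0000 + (24) = 24.0000
segment 2 (28.2° to 169.3°, uniform, h = -12) is passed completely: s = 24.0000 + (-12) = 12.0000
segment 3 (169.3° to 205°, simple-harmonic, h = 7) is passed completely: s = 12.0000 + (7) = 19.0000
θ = 228.9° falls in segment 4 (205° to 283°, simple-harmonic, h = 22): β = 228.9 − 205 = 23.9°, B = 78°; Δs = 22/2·(1 − cos(π·0.3064)) = 4.7149; s = 19.0000 + 4.7149 = 23.7149
velocity in seg [205°–283°] (simple-harmonic), θ in radians: β = 23.9° = 0.4171 rad, B = 78° = 1.3614 rad; ds/dθ = (πh/(2B)) sin(πβ/B) = (π·22/(2·1.3614)) sin(π·0.3064) = 20.832880 mm/rad

s = 23.7149, ds/dθ = 20.8329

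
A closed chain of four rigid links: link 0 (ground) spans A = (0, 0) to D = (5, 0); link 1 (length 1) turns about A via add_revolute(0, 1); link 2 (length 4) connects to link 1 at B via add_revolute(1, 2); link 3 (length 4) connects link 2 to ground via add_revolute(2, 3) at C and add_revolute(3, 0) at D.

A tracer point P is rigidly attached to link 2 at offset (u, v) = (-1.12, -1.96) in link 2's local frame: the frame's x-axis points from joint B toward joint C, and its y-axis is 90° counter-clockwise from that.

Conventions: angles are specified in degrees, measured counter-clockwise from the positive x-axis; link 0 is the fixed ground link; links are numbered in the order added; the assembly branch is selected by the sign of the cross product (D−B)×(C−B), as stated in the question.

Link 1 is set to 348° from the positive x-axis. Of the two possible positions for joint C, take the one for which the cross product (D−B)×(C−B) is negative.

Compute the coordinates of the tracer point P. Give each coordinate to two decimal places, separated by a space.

A=(0,0), D=(5.00,0)
B = A + 1.00·(cos348°, sin348°) = (0.9781, -0.2079)
|BD| = 4.0272
circle(B,4.00) ∩ circle(D,4.00): a=2.0136, h=3.4562
  candidates: C₊=(2.8106,3.3476) cross=13.919; C₋=(3.1675,-3.5556) cross=-13.919
  branch - wants cross < 0 → take C=(3.1675,-3.5556) (cross=-13.919)
ex = (C−B)/|BC| = (0.5473,-0.8369); ey = (0.8369,0.5473)
P = B + -1.12·ex + -1.96·ey = (-1.2752,-0.3434)

-1.28 -0.34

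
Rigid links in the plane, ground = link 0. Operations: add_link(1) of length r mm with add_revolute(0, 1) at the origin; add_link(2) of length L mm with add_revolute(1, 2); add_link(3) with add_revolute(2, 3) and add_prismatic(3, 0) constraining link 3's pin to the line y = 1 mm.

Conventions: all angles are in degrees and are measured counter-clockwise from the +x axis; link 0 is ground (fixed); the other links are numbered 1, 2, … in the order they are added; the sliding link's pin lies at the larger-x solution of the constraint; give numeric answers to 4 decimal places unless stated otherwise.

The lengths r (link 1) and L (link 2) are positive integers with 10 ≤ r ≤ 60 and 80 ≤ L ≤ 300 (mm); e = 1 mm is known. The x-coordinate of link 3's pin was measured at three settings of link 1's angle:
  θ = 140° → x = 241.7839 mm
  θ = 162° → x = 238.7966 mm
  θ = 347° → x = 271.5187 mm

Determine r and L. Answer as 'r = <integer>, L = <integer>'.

constraint per measurement: (x − r cos θ)² + (r sin θ − e)² = L²
subtracting the θ₁ and θ₂ equations cancels the r² and L² terms:
r = (x₁² − x₂²) / (2[(x₁cos θ₁ + e sin θ₁) − (x₂cos θ₂ + e sin θ₂)]) = 16.9996 → r = 17
L² = (x₁ − r cos θ₁)² + (r sin θ₁ − e)² = 65024.9848 → L = 255.0000 → L = 255
check at θ₃=347°: x = 271.5187 (printed 271.5187) ✓

r = 17, L = 255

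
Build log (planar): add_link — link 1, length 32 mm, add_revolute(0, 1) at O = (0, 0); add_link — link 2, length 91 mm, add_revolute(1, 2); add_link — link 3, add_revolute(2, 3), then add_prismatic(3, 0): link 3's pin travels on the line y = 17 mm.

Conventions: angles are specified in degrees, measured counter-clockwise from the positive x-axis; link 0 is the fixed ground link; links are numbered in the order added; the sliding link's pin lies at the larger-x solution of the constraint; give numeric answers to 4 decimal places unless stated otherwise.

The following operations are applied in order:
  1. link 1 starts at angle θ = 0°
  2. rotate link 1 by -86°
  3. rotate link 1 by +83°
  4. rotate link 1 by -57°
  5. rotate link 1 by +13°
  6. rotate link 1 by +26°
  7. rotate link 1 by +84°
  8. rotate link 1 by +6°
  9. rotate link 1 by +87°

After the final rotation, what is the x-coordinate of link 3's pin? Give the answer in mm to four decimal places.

geometry: r = 32 mm, L = 91 mm, e = 17 mm; θ starts at 0°
rotate link 1 by -86°: θ ← 0° -86° = -86°
rotate link 1 by +83°: θ ← -86° +83° = -3°
rotate link 1 by -57°: θ ← -3° -57° = -60°
rotate link 1 by +13°: θ ← -60° +13° = -47°
rotate link 1 by +26°: θ ← -47° +26° = -21°
rotate link 1 by +84°: θ ← -21° +84° = 63°
rotate link 1 by +6°: θ ← 63° +6° = 69°
rotate link 1 by +87°: θ ← 69° +87° = 156°
crank pin P = (r cos θ, r sin θ) = (-29.233455, 13.015573)
h = r sin θ − e = 13.015573 − 17 = -3.984427
x = r cos θ + √(L² − h²) = -29.233455 + 90.912729 = 61.679275

61.6793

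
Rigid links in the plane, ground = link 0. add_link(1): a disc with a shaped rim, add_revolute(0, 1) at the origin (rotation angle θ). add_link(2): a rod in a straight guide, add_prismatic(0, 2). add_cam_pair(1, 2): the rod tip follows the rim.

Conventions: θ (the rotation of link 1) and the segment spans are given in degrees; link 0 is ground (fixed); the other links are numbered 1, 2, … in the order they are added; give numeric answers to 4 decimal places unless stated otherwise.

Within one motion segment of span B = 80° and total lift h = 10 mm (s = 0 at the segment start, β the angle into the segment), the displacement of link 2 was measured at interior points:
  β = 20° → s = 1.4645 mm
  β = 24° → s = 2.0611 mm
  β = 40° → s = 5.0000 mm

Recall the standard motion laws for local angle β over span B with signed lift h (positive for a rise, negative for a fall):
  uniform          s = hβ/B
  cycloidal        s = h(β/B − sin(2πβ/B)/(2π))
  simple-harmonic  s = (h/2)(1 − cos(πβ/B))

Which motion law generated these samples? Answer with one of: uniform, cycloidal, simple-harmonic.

candidates at β/B = r: uniform s = h·r (linear in β); cycloidal s = h·(r − sin(2πr)/(2π)); simple-harmonic s = (h/2)(1 − cos(πr))
β=20°: printed 1.4645 | uniform 2.5000, cycloidal 0.9085, simple-harmonic 1.4645
β=24°: printed 2.0611 | uniform 3.0000, cycloidal 1.4863, simple-harmonic 2.0611
β=40°: printed 5.0000 | uniform 5.0000, cycloidal 5.0000, simple-harmonic 5.0000
only one law matches every sample → simple-harmonic

simple-harmonic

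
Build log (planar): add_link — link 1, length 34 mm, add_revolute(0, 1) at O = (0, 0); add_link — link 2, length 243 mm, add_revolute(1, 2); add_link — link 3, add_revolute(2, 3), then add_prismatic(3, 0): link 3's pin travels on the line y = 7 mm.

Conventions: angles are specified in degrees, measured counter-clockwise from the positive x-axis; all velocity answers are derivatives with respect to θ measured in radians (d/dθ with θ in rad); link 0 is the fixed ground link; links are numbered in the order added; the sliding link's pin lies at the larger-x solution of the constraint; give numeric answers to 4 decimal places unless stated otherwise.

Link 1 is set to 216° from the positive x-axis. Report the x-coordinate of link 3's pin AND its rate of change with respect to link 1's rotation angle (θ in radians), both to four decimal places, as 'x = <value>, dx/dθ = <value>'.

geometry: r = 34 mm, L = 243 mm, e = 7 mm
crank pin P = (r cos θ, r sin θ) = (-27.506578, -19.984699)
h = r sin θ − e = -19.984699 − 7 = -26.984699
x = r cos θ + √(L² − h²) = -27.506578 + 241.497052 = 213.990474
dx/dθ = −r sin θ − h·r cos θ/√(L² − h²) (θ in radians; h = -26.984699) = 16.911134

x = 213.9905, dx/dθ = 16.9111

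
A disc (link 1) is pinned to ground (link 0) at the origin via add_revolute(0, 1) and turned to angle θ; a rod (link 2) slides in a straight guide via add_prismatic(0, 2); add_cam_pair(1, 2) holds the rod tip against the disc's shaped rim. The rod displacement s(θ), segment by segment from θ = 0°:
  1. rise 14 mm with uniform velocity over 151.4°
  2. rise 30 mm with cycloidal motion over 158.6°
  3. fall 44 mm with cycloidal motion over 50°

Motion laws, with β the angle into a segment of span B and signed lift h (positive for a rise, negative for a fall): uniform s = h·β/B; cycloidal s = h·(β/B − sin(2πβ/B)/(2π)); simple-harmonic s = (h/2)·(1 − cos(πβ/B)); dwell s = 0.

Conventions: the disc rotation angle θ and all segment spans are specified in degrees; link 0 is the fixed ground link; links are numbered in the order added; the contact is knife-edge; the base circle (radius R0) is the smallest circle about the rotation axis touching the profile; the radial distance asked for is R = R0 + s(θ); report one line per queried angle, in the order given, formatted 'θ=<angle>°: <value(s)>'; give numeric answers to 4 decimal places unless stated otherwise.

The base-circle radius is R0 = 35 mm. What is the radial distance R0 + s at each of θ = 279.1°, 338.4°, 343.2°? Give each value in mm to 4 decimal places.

segment 1 (0° to 151.4°, uniform, h = 14) is passed completely: s = 0.0000 + (14) = 14.0000
θ = 279.1° falls in segment 2 (151.4° to 310°, cycloidal, h = 30): β = 279.1 − 151.4 = 127.7°, B = 158.6°; Δs = 30·(0.8052 − sin(2π·0.8052)/(2π)) = 28.6457; s = 14.0000 + 28.6457 = 42.6457
segment 2 (151.4° to 310°, cycloidal, h = 30) is passed completely: s = 14.0000 + (30) = 44.0000
θ = 338.4° falls in segment 3 (310° to 360°, cycloidal, h = -44): β = 338.4 − 310 = 28.4°, B = 50°; Δs = -44·(0.5680 − sin(2π·0.5680)/(2π)) = -27.8938; s = 44.0000 − 27.8938 = 16.1062
θ = 343.2° falls in segment 3 (310° to 360°, cycloidal, h = -44): β = 343.2 − 310 = 33.2°, B = 50°; Δs = -44·(0.6640 − sin(2π·0.6640)/(2π)) = -35.2211; s = 44.0000 − 35.2211 = 8.7789
θ=279.1°: R = R0 + s = 35 + 42.6457 = 77.6457
θ=338.4°: R = R0 + s = 35 + 16.1062 = 51.1062
θ=343.2°: R = R0 + s = 35 + 8.7789 = 43.7789

θ=279.1°: 77.6457
θ=338.4°: 51.1062
θ=343.2°: 43.7789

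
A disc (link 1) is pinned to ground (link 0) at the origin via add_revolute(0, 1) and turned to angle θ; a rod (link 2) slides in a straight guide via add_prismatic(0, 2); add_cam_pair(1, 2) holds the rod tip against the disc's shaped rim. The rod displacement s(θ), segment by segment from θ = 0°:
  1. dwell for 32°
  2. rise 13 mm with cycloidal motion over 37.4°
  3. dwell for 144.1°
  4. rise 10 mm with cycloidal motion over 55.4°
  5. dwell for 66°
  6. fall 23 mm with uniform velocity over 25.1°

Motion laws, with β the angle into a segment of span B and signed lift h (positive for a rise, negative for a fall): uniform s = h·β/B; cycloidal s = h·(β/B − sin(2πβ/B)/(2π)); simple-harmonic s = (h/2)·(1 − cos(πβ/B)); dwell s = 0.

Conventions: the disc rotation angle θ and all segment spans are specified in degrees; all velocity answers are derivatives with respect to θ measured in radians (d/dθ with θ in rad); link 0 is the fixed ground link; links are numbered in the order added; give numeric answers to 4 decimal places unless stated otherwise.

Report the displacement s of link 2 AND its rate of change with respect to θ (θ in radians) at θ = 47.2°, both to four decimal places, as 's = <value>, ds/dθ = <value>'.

segment 1 (0° to 32°, dwell): s unchanged at 0.0000
θ = 47.2° falls in segment 2 (32° to 69.4°, cycloidal, h = 13): β = 47.2 − 32 = 15.2°, B = 37.4°; Δs = 13·(0.4064 − sin(2π·0.4064)/(2π)) = 4.1357; s = 0.0000 + 4.1357 = 4.1357
velocity in seg [32°–69.4°] (cycloidal), θ in radians: β = 15.2° = 0.2653 rad, B = 37.4° = 0.6528 rad; ds/dθ = (h/B)(1 − cos(2πβ/B)) = (13/0.6528)(1 − cos(2π·0.4064)) = 36.486508 mm/rad

s = 4.1357, ds/dθ = 36.4865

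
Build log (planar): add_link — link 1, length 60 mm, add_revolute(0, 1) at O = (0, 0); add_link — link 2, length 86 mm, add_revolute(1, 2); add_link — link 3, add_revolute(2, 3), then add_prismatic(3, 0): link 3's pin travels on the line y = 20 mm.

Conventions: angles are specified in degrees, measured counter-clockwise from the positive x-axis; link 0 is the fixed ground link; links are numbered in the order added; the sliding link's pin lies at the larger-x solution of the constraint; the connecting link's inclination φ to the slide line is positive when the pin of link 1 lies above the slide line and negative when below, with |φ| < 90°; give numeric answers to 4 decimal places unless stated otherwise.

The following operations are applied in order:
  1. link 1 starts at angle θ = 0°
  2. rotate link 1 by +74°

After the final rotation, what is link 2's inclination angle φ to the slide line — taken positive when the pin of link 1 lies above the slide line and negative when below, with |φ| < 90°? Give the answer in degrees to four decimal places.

geometry: r = 60 mm, L = 86 mm, e = 20 mm; θ starts at 0°
rotate link 1 by +74°: θ ← 0° +74° = 74°
h = r sin θ − e = 57.675702 − 20 = 37.675702
sin φ = h / L = 37.675702 / 86 = 0.43808956
φ = arcsin(0.43808956) = 25.982051°

25.9821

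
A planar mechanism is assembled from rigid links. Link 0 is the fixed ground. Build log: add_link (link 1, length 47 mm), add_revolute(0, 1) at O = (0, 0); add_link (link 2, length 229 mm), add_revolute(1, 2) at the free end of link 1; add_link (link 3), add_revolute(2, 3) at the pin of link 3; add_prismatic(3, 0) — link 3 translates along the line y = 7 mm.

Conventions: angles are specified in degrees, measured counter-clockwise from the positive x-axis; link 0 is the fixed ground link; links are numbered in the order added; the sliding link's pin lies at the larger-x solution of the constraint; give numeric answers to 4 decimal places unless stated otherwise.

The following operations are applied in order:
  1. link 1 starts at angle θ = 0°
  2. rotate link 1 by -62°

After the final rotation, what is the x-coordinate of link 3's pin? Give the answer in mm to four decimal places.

geometry: r = 47 mm, L = 229 mm, e = 7 mm; θ starts at 0°
rotate link 1 by -62°: θ ← 0° -62° = -62°
crank pin P = (r cos θ, r sin θ) = (22.065163, -41.498537)
h = r sin θ − e = -41.498537 − 7 = -48.498537
x = r cos θ + √(L² − h²) = 22.065163 + 223.805478 = 245.870641

245.8706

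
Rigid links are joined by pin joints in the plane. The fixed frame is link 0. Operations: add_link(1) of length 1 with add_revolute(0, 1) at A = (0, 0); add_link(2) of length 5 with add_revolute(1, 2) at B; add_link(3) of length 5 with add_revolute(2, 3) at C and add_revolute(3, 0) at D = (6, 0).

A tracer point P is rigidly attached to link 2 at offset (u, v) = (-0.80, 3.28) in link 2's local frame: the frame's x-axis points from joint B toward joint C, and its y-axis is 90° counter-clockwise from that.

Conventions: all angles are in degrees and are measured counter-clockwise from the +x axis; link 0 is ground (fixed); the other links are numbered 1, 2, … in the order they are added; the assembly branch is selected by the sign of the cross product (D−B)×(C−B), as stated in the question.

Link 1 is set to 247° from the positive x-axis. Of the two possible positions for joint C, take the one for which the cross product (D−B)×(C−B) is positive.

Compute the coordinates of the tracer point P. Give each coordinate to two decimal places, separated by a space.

A=(0,0), D=(6.00,0)
B = A + 1.00·(cos247°, sin247°) = (-0.3907, -0.9205)
|BD| = 6.4567
circle(B,5.00) ∩ circle(D,5.00): a=3.2283, h=3.8181
  candidates: C₊=(2.2603,3.3188) cross=24.652; C₋=(3.3490,-4.2393) cross=-24.652
  branch + wants cross > 0 → take C=(2.2603,3.3188) (cross=24.652)
ex = (C−B)/|BC| = (0.5302,0.8479); ey = (-0.8479,0.5302)
P = B + -0.80·ex + 3.28·ey = (-3.5959,0.1403)

-3.60 0.14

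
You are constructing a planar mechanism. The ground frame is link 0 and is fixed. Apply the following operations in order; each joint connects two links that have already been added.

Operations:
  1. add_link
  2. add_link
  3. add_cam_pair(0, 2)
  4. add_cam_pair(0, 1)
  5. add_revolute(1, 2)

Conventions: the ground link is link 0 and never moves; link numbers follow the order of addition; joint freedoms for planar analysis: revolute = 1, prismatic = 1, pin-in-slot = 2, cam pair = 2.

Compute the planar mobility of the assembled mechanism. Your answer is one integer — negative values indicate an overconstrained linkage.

ground; <1,0,0>
#1 <2,0,0>
#2 <3,0,0>
C:0↔2 J2 <3,0,1>
C:0↔1 J2 <3,0,2>
R:1↔2 J1 <3,1,2>
3×2 − 2×1 − 1×2 = 2

M = 2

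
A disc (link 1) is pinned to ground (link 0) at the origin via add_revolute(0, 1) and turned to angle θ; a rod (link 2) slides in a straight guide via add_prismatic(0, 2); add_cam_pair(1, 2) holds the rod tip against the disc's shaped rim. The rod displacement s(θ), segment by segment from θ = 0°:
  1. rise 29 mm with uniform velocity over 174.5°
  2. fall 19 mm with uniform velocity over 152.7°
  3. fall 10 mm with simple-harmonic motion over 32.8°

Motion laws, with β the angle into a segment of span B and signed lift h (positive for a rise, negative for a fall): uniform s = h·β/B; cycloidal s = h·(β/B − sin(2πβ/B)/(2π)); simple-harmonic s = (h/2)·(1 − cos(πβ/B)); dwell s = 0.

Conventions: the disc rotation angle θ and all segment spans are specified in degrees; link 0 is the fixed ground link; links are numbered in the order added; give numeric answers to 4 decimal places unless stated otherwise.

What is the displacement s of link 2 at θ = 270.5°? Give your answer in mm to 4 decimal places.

segment 1 (0° to 174.5°, uniform, h = 29) is passed completely: s = 0.0000 + (29) = 29.0000
θ = 270.5° falls in segment 2 (174.5° to 327.2°, uniform, h = -19): β = 270.5 − 174.5 = 96°, B = 152.7°; Δs = -19·96/152.7 = -11.9450; s = 29.0000 − 11.9450 = 17.0550

17.0550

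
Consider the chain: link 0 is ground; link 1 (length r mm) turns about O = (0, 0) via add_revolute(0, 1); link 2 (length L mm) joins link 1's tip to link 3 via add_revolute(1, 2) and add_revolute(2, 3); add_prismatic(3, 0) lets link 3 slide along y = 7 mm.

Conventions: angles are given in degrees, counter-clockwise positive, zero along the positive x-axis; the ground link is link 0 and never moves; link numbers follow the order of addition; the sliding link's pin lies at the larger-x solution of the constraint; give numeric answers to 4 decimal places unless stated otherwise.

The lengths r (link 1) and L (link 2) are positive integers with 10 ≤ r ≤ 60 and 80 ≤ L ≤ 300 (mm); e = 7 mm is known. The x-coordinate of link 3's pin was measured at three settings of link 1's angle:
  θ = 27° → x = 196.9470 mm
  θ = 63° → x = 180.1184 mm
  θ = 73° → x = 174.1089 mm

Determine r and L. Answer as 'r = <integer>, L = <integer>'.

constraint per measurement: (x − r cos θ)² + (r sin θ − e)² = L²
subtracting the θ₁ and θ₂ equations cancels the r² and L² terms:
r = (x₁² − x₂²) / (2[(x₁cos θ₁ + e sin θ₁) − (x₂cos θ₂ + e sin θ₂)]) = 34.9999 → r = 35
L² = (x₁ − r cos θ₁)² + (r sin θ₁ − e)² = 27555.9911 → L = 166.0000 → L = 166
check at θ₃=73°: x = 174.1089 (printed 174.1089) ✓

r = 35, L = 166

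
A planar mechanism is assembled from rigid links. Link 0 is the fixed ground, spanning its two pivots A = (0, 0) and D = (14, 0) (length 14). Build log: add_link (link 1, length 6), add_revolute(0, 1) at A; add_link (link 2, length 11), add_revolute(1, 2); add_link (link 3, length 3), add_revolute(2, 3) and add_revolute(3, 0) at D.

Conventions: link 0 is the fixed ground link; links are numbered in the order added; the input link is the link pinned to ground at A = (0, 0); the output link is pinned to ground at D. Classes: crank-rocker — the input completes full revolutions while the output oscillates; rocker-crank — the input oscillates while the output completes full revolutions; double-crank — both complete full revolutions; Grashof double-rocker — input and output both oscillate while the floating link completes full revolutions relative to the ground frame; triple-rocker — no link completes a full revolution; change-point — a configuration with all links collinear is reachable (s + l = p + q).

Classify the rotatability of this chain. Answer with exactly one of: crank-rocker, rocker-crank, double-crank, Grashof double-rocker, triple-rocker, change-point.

lengths: ground=14, input=6, coupler=11, output=3
sorted: s=3 (shortest), l=14 (longest), p+q=17
s + l = 17 vs p + q = 17
s + l = p + q → change-point (collinear configuration reachable)

change-point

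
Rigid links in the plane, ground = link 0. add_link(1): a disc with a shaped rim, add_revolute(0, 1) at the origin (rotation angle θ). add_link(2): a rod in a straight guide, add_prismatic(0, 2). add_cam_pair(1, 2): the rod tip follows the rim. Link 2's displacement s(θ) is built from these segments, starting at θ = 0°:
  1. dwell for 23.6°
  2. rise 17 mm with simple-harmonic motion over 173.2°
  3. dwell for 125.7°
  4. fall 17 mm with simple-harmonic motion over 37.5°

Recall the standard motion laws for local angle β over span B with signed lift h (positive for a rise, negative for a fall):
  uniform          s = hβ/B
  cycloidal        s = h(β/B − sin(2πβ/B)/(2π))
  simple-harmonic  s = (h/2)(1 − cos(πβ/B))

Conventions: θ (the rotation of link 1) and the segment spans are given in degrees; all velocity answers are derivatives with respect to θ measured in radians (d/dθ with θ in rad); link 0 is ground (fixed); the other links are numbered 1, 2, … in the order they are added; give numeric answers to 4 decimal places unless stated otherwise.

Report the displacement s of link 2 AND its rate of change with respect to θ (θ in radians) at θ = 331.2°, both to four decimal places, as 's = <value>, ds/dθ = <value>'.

segment 1 (0° to 23.6°, dwell): s unchanged at 0.0000
segment 2 (23.6° to 196.8°, simple-harmonic, h = 17) is passed completely: s = 0.0000 + (17) = 17.0000
segment 3 (196.8° to 322.5°, dwell): s unchanged at 17.0000
θ = 331.2° falls in segment 4 (322.5° to 360°, simple-harmonic, h = -17): β = 331.2 − 322.5 = 8.7°, B = 37.5°; Δs = -17/2·(1 − cos(π·0.2320)) = -2.1595; s = 17.0000 − 2.1595 = 14.8405
velocity in seg [322.5°–360°] (simple-harmonic), θ in radians: β = 8.7° = 0.1518 rad, B = 37.5° = 0.6545 rad; ds/dθ = (πh/(2B)) sin(πβ/B) = (π·(-17)/(2·0.6545)) sin(π·0.2320) = -27.173284 mm/rad

s = 14.8405, ds/dθ = -27.1733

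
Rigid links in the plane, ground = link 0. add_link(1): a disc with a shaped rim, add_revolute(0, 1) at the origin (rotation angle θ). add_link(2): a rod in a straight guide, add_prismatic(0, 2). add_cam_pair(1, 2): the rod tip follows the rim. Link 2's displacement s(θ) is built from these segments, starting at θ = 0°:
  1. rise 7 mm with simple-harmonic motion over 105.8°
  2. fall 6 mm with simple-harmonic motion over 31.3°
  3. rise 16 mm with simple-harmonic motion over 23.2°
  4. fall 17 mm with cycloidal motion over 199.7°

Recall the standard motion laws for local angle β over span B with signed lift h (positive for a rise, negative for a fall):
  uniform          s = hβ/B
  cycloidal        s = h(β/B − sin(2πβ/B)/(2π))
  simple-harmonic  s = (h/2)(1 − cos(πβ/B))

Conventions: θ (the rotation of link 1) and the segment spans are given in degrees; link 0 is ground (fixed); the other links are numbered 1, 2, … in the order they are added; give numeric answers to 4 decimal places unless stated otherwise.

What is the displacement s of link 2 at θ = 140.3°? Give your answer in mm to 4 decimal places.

segment 1 (0° to 105.8°, simple-harmonic, h = 7) is passed completely: s = 0.0000 + (7) = 7.0000
segment 2 (105.8° to 137.1°, simple-harmonic, h = -6) is passed completely: s = 7.0000 + (-6) = 1.0000
θ = 140.3° falls in segment 3 (137.1° to 160.3°, simple-harmonic, h = 16): β = 140.3 − 137.1 = 3.2°, B = 23.2°; Δs = 16/2·(1 − cos(π·0.1379)) = 0.7394; s = 1.0000 + 0.7394 = 1.7394

1.7394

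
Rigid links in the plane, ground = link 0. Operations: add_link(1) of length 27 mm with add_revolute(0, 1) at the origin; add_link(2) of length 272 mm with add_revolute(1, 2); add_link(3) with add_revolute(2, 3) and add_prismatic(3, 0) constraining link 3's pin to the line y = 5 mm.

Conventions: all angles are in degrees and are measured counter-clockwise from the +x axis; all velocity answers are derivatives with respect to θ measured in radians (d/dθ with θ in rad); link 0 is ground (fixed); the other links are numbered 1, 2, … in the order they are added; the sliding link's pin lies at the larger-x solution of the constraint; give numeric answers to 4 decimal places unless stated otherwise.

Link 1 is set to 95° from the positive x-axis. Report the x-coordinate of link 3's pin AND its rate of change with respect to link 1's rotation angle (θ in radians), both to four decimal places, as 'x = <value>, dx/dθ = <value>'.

geometry: r = 27 mm, L = 272 mm, e = 5 mm
crank pin P = (r cos θ, r sin θ) = (-2.353205, 26.897257)
h = r sin θ − e = 26.897257 − 5 = 21.897257
x = r cos θ + √(L² − h²) = -2.353205 + 271.117152 = 268.763947
dx/dθ = −r sin θ − h·r cos θ/√(L² − h²) (θ in radians; h = 21.897257) = -26.707196

x = 268.7639, dx/dθ = -26.7072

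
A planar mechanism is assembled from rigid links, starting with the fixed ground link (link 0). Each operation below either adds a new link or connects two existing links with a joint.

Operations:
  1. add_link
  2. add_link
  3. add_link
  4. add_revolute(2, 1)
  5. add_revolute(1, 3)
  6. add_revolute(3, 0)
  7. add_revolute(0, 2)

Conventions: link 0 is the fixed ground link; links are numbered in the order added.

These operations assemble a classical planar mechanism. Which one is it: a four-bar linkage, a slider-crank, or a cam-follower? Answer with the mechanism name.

links: 4 (incl. ground); joints: 4 revolute, 0 prismatic, 0 higher (cam) pair, forming one closed loop
4 links in a single 4R loop → four-bar linkage

four-bar linkage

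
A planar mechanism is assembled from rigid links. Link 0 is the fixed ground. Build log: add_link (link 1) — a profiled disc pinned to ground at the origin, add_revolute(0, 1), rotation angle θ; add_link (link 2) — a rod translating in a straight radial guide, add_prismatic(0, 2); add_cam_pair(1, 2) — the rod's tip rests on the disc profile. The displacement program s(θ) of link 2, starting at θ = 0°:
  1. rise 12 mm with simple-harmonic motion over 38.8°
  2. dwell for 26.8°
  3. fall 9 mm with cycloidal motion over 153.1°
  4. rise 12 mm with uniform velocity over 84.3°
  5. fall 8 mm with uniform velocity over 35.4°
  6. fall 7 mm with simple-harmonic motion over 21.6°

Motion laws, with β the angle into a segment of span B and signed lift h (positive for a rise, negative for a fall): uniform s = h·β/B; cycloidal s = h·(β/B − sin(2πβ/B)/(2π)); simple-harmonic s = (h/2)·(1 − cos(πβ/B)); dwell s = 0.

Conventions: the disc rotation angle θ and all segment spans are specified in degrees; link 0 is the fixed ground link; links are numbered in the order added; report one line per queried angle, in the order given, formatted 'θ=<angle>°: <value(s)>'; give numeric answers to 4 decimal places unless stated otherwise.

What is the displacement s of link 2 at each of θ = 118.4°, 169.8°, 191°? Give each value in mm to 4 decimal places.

seg 1 [0°–38.8°] simple-harmonic, h=12: full span → s += 12 → s = 12.0000
seg 2 [38.8°–65.6°] dwell: s stays 12.0000
seg 3 [65.6°–218.7°] cycloidal, h=-9: θ=118.4° here. β=52.8, B=153.1. -9·(0.3449 − sin(2π·0.3449)/(2π)) = -1.9185 → s = 10.0815
seg 3 [65.6°–218.7°] cycloidal, h=-9: θ=169.8° here. β=104.2, B=153.1. -9·(0.6806 − sin(2π·0.6806)/(2π)) = -7.4238 → s = 4.5762
seg 3 [65.6°–218.7°] cycloidal, h=-9: θ=191° here. β=125.4, B=153.1. -9·(0.8191 − sin(2π·0.8191)/(2π)) = -8.6713 → s = 3.3287

θ=118.4°: 10.0815
θ=169.8°: 4.5762
θ=191°: 3.3287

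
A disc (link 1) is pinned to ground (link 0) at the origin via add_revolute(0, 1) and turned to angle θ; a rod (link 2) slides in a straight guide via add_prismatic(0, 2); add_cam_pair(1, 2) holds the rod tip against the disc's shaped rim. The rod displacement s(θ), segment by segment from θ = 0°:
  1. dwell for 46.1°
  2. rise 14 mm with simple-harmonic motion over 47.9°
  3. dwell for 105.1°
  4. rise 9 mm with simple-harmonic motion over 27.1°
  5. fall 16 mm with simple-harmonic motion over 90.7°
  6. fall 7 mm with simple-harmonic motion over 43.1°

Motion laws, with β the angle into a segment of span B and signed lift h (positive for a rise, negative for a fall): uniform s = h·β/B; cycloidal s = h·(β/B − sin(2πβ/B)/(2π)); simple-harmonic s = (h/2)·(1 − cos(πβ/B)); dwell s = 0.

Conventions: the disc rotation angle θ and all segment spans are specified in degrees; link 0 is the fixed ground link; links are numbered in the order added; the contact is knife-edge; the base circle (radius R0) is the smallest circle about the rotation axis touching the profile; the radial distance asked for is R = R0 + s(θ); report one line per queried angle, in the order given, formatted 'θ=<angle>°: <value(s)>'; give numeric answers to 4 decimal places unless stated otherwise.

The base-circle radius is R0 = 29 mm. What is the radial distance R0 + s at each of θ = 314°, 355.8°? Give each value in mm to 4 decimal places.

segment 1 (0° to 46.1°, dwell): s unchanged at 0.0000
segment 2 (46.1° to 94°, simple-harmonic, h = 14) is passed completely: s = 0.0000 + (14) = 14.0000
segment 3 (94° to 199.1°, dwell): s unchanged at 14.0000
segment 4 (199.1° to 226.2°, simple-harmonic, h = 9) is passed completely: s = 14.0000 + (9) = 23.0000
θ = 314° falls in segment 5 (226.2° to 316.9°, simple-harmonic, h = -16): β = 314 − 226.2 = 87.8°, B = 90.7°; Δs = -16/2·(1 − cos(π·0.9680)) = -15.9597; s = 23.0000 − 15.9597 = 7.0403
segment 5 (226.2° to 316.9°, simple-harmonic, h = -16) is passed completely: s = 23.0000 + (-16) = 7.0000
θ = 355.8° falls in segment 6 (316.9° to 360°, simple-harmonic, h = -7): β = 355.8 − 316.9 = 38.9°, B = 43.1°; Δs = -7/2·(1 − cos(π·0.9026)) = -6.8373; s = 7.0000 − 6.8373 = 0.1627
θ=314°: R = R0 + s = 29 + 7.0403 = 36.0403
θ=355.8°: R = R0 + s = 29 + 0.1627 = 29.1627

θ=314°: 36.0403
θ=355.8°: 29.1627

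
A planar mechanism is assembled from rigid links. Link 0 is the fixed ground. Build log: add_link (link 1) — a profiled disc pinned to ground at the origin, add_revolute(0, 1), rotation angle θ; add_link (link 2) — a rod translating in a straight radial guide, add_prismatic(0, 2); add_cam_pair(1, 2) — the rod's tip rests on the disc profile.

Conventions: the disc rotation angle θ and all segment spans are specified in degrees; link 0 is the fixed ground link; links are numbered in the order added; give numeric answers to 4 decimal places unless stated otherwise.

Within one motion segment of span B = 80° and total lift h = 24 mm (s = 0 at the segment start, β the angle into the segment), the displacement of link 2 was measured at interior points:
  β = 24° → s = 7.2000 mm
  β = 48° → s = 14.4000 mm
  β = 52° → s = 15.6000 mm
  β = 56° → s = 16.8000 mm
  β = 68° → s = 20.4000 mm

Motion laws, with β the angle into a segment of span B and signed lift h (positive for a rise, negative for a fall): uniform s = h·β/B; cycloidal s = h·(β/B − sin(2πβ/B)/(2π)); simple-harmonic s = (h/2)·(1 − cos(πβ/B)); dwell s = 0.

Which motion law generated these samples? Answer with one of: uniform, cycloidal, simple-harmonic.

candidates at β/B = r: uniform s = h·r (linear in β); cycloidal s = h·(r − sin(2πr)/(2π)); simple-harmonic s = (h/2)(1 − cos(πr))
β=24°: printed 7.2000 | uniform 7.2000, cycloidal 3.5672, simple-harmonic 4.9466
β=48°: printed 14.4000 | uniform 14.4000, cycloidal 16.6452, simple-harmonic 15.7082
β=52°: printed 15.6000 | uniform 15.6000, cycloidal 18.6902, simple-harmonic 17.4479
β=56°: printed 16.8000 | uniform 16.8000, cycloidal 20.4328, simple-harmonic 19.0534
β=68°: printed 20.4000 | uniform 20.4000, cycloidal 23.4902, simple-harmonic 22.6921
only one law matches every sample → uniform

uniform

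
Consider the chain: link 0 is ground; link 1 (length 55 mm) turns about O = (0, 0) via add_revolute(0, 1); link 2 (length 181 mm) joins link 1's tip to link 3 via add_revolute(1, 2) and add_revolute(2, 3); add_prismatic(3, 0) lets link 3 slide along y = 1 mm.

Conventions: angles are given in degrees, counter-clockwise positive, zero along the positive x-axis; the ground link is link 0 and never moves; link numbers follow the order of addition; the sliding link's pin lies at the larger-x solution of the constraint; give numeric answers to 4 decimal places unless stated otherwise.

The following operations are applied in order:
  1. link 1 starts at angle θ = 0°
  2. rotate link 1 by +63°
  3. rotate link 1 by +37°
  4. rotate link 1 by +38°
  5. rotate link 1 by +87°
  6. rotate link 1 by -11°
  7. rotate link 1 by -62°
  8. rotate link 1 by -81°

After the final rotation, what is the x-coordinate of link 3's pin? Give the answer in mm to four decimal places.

geometry: r = 55 mm, L = 181 mm, e = 1 mm; θ starts at 0°
rotate link 1 by +63°: θ ← 0° +63° = 63°
rotate link 1 by +37°: θ ← 63° +37° = 100°
rotate link 1 by +38°: θ ← 100° +38° = 138°
rotate link 1 by +87°: θ ← 138° +87° = 225°
rotate link 1 by -11°: θ ← 225° -11° = 214°
rotate link 1 by -62°: θ ← 214° -62° = 152°
rotate link 1 by -81°: θ ← 152° -81° = 71°
crank pin P = (r cos θ, r sin θ) = (17.906248, 52.003522)
h = r sin θ − e = 52.003522 − 1 = 51.003522
x = r cos θ + √(L² − h²) = 17.906248 + 173.665313 = 191.571561

191.5716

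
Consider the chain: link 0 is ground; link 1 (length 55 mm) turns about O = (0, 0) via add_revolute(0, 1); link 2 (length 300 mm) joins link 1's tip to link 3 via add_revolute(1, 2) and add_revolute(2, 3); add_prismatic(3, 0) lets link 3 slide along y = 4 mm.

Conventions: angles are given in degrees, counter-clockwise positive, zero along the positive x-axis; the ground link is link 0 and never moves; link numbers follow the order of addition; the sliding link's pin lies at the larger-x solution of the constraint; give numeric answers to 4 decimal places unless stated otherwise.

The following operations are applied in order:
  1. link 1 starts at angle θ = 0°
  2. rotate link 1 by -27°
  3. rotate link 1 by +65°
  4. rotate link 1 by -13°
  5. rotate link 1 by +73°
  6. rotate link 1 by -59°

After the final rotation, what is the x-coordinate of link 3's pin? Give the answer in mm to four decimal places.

geometry: r = 55 mm, L = 300 mm, e = 4 mm; θ starts at 0°
rotate link 1 by -27°: θ ← 0° -27° = -27°
rotate link 1 by +65°: θ ← -27° +65° = 38°
rotate link 1 by -13°: θ ← 38° -13° = 25°
rotate link 1 by +73°: θ ← 25° +73° = 98°
rotate link 1 by -59°: θ ← 98° -59° = 39°
crank pin P = (r cos θ, r sin θ) = (42.743028, 34.612622)
h = r sin θ − e = 34.612622 − 4 = 30.612622
x = r cos θ + √(L² − h²) = 42.743028 + 298.434025 = 341.177053

341.1771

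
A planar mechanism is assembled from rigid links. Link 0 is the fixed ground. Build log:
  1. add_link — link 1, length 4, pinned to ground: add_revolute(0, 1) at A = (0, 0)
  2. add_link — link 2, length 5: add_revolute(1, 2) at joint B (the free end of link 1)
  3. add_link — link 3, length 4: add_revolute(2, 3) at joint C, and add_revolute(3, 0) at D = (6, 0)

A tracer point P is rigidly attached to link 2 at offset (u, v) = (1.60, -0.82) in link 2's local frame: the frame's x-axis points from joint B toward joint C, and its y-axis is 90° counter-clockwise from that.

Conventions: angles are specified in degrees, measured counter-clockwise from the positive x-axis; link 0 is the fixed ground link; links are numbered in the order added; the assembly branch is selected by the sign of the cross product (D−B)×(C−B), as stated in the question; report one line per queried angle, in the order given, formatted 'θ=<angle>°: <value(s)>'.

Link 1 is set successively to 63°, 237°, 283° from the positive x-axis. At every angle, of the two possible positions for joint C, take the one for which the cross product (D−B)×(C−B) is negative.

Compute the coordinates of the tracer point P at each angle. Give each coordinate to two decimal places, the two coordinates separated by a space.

A=(0,0), D=(6.00,0)
θ=63°: B = A + 4.00·(cos63°, sin63°) = (1.8160, 3.5640)
θ=63°: |BD| = 5.4962
θ=63°: circle(B,5.00) ∩ circle(D,4.00): a=3.5669, h=3.5039
θ=63°:   candidates: C₊=(6.8034,3.9185) cross=19.258; C₋=(2.2591,-1.4163) cross=-19.258
θ=63°:   branch - wants cross < 0 → take C=(2.2591,-1.4163) (cross=-19.258)
θ=63°: ex = (C−B)/|BC| = (0.0886,-0.9961); ey = (0.9961,0.0886)
θ=63°: P = B + 1.60·ex + -0.82·ey = (1.1410,1.8976)
θ=237°: B = A + 4.00·(cos237°, sin237°) = (-2.1786, -3.3547)
θ=237°: |BD| = 8.8398
θ=237°: circle(B,5.00) ∩ circle(D,4.00): a=4.9290, h=0.8398
θ=237°:   candidates: C₊=(2.0630,-0.7072) cross=7.423; C₋=(2.7004,-2.2611) cross=-7.423
θ=237°:   branch - wants cross < 0 → take C=(2.7004,-2.2611) (cross=-7.423)
θ=237°: ex = (C−B)/|BC| = (0.9758,0.2187); ey = (-0.2187,0.9758)
θ=237°: P = B + 1.60·ex + -0.82·ey = (-0.4379,-3.8049)
θ=283°: B = A + 4.00·(cos283°, sin283°) = (0.8998, -3.8975)
θ=283°: |BD| = 6.4189
θ=283°: circle(B,5.00) ∩ circle(D,4.00): a=3.9105, h=3.1158
θ=283°:   candidates: C₊=(2.1151,0.9526) cross=20.000; C₋=(5.8988,-3.9987) cross=-20.000
θ=283°:   branch - wants cross < 0 → take C=(5.8988,-3.9987) (cross=-20.000)
θ=283°: ex = (C−B)/|BC| = (0.9998,-0.0202); ey = (0.0202,0.9998)
θ=283°: P = B + 1.60·ex + -0.82·ey = (2.4829,-4.7497)

θ=63°: 1.14 1.90
θ=237°: -0.44 -3.80
θ=283°: 2.48 -4.75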